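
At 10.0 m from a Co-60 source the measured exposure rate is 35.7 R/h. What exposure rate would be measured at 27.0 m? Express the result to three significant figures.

4.90 R/h

Since intensity falls as 1/r², scaling from 10.0 m to 27.0 m:
35.7 × (10.0/27.0)² = 35.7 × 0.1372 = 4.898 R/h.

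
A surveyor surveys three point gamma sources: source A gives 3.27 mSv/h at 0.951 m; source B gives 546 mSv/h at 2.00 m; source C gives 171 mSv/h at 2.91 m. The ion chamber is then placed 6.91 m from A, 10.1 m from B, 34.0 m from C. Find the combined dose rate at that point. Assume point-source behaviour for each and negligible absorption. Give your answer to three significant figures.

Each source contributes Iᵢ·(dᵢ/rᵢ)²; contributions add.
A: 3.27 × (0.951/6.91)² = 0.06194 mSv/h
B: 546 × (2.00/10.1)² = 21.41 mSv/h
C: 171 × (2.91/34.0)² = 1.253 mSv/h
Total = 0.06194 + 21.41 + 1.253 = 22.72 mSv/h.

22.7 mSv/h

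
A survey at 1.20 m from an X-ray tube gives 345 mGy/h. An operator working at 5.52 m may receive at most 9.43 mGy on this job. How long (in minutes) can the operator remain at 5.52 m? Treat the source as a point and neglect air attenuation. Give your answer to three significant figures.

34.7 min

Applying the 1/r² law, rate at 5.52 m:
345 × (1.20/5.52)² = 345 × 0.04726 = 16.30 mGy/h.
Stay time = 9.43 mGy ÷ 16.30 mGy/h = 0.5785 h = 34.71 min.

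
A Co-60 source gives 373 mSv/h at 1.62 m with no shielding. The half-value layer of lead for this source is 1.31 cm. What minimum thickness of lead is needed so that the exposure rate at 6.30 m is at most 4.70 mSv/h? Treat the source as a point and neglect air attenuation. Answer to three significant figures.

3.13 cm

At 6.30 m, distance alone gives 373 × (1.62/6.30)² = 373 × 0.06612 = 24.66 mSv/h.
Further attenuation needed: 24.66/4.70 = 5.247.
n = log₂(5.247) = 2.391 half-value layers.
Thickness = 2.391 × 1.31 cm = 3.132 cm.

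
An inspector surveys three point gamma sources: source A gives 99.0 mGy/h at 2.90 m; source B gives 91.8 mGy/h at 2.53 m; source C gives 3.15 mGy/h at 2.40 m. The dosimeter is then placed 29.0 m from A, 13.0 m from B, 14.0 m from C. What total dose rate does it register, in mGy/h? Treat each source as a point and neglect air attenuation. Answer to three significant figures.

4.56 mGy/h

Each source contributes Iᵢ·(dᵢ/rᵢ)²; contributions add.
A: 99.0 × (2.90/29.0)² = 0.9900 mGy/h
B: 91.8 × (2.53/13.0)² = 3.477 mGy/h
C: 3.15 × (2.40/14.0)² = 0.09257 mGy/h
Total = 0.9900 + 3.477 + 0.09257 = 4.560 mGy/h.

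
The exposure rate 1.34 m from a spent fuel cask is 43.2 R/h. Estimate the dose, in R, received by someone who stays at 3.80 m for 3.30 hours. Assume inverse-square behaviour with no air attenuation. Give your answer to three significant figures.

Using I₁d₁² = I₂d₂², rate at 3.80 m:
43.2 × (1.34/3.80)² = 43.2 × 0.1243 = 5.370 R/h.
Dose = rate × time = 5.370 R/h × 3.300 h = 17.72 R.

17.7 R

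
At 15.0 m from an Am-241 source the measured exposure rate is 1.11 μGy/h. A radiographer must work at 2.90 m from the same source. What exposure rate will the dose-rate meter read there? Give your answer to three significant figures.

Applying the 1/r² law, scaling from 15.0 m to 2.90 m:
1.11 × (15.0/2.90)² = 1.11 × 26.75 = 29.69 μGy/h.

29.7 μGy/h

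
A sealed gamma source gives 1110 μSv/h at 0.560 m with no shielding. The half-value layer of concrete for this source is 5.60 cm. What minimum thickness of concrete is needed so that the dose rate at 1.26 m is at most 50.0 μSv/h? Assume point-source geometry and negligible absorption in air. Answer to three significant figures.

At 1.26 m, distance alone gives (0.560/1.26)² = 0.1975, so 1110 × 0.1975 = 219.2 μSv/h.
Further attenuation needed: 219.2/50.0 = 4.384.
n = log₂(4.384) = 2.132 half-value layers.
Thickness = 2.132 × 5.60 cm = 11.94 cm.

11.9 cm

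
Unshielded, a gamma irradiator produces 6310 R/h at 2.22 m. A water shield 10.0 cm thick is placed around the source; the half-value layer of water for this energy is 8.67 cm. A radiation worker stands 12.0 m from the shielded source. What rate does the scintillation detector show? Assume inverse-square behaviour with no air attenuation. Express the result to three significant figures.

Distance alone: (2.22/12.0)² = 0.03423, so 6310 × 0.03423 = 216.0 R/h.
Shield: 10.0/8.67 = 1.153 half-value layers → attenuation 2^(−1.153) = 0.4497.
Combined: 216.0 × 0.4497 = 97.14 R/h.

97.1 R/h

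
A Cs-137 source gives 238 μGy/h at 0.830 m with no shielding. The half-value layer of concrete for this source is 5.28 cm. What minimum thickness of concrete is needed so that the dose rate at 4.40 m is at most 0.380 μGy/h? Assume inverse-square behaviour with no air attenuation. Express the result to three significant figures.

23.6 cm

At 4.40 m, distance alone gives 238 × (0.830/4.40)² = 238 × 0.03558 = 8.468 μGy/h.
Further attenuation needed: 8.468/0.380 = 22.28.
n = log₂(22.28) = 4.478 half-value layers.
Thickness = 4.478 × 5.28 cm = 23.64 cm.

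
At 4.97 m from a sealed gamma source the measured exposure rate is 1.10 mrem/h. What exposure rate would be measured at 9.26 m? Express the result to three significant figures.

0.317 mrem/h

Applying the 1/r² law, scaling from 4.97 m to 9.26 m:
1.10 × (4.97/9.26)² = 1.10 × 0.2881 = 0.3169 mrem/h.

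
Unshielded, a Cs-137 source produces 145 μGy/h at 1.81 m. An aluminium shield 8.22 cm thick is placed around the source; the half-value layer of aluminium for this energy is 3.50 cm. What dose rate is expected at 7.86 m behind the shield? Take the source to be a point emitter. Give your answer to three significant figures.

Distance alone: (1.81/7.86)² = 0.05303, so 145 × 0.05303 = 7.689 μGy/h.
Shield: 8.22/3.50 = 2.349 half-value layers → attenuation 2^(−2.349) = 0.1963.
Combined: 7.689 × 0.1963 = 1.509 μGy/h.

1.51 μGy/h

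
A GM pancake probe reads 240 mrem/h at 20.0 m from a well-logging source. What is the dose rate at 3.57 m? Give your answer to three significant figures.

7530 mrem/h

Applying the 1/r² law, the rate at 3.57 m is
(20.0/3.57)² = 31.39, so 240 × 31.39 = 7534 mrem/h.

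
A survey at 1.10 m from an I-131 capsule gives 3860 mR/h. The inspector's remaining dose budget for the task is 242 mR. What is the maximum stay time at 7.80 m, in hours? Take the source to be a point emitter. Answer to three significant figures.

By the inverse-square law, rate at 7.80 m:
3860 × (1.10/7.80)² = 3860 × 0.01989 = 76.78 mR/h.
Stay time = 242 mR ÷ 76.78 mR/h = 3.152 h.

3.15 h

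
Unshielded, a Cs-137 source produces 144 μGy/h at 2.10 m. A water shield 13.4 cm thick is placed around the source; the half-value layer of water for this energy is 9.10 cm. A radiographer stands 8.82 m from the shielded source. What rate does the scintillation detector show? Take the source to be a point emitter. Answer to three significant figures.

Distance alone: (2.10/8.82)² = 0.05669, so 144 × 0.05669 = 8.163 μGy/h.
Shield: 13.4/9.10 = 1.473 half-value layers → attenuation 2^(−1.473) = 0.3602.
Combined: 8.163 × 0.3602 = 2.940 μGy/h.

2.94 μGy/h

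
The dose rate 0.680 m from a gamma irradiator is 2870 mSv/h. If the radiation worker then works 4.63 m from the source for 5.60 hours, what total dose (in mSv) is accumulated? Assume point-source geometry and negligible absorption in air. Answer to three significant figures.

Intensity scales as (d₁/d₂)², so rate at 4.63 m:
(0.680/4.63)² = 0.02157, so 2870 × 0.02157 = 61.91 mSv/h.
Dose = rate × time = 61.91 mSv/h × 5.600 h = 346.7 mSv.

347 mSv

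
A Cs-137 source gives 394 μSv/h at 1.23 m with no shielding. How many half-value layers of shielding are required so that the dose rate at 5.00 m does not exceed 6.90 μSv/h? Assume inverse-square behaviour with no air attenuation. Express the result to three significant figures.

1.79 half-value layers

At 5.00 m, distance alone gives (1.23/5.00)² = 0.06052, so 394 × 0.06052 = 23.84 μSv/h.
Further attenuation needed: 23.84/6.90 = 3.455.
n = log₂(3.455) = 1.789 half-value layers.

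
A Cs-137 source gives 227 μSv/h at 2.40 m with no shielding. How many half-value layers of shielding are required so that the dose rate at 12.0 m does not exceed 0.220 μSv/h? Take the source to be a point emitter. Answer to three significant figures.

5.37 half-value layers

At 12.0 m, distance alone gives (2.40/12.0)² = 0.04000, so 227 × 0.04000 = 9.080 μSv/h.
Further attenuation needed: 9.080/0.220 = 41.27.
n = log₂(41.27) = 5.367 half-value layers.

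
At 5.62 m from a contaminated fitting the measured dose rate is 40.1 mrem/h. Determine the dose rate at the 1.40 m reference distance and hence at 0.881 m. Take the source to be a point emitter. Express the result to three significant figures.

646 mrem/h; 1630 mrem/h

Intensity scales as (d₁/d₂)², so
At 1.40 m: 40.1 × (5.62/1.40)² = 40.1 × 16.11 = 646.0 mrem/h
At 0.881 m: (1.40/0.881)² = 2.525, so 646.0 × 2.525 = 1631 mrem/h.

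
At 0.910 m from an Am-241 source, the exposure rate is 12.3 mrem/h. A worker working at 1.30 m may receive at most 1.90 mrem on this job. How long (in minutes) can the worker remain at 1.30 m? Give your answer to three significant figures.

18.9 min

Intensity scales as (d₁/d₂)², so rate at 1.30 m:
(0.910/1.30)² = 0.4900, so 12.3 × 0.4900 = 6.027 mrem/h.
Stay time = 1.90 mrem ÷ 6.027 mrem/h = 0.3152 h = 18.91 min.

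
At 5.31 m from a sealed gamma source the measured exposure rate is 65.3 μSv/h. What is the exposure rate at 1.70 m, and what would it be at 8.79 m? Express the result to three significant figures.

Applying the 1/r² law,
At 1.70 m: 65.3 × (5.31/1.70)² = 65.3 × 9.756 = 637.1 μSv/h
At 8.79 m: 637.1 × (1.70/8.79)² = 637.1 × 0.03740 = 23.83 μSv/h.

637 μSv/h; 23.8 μSv/h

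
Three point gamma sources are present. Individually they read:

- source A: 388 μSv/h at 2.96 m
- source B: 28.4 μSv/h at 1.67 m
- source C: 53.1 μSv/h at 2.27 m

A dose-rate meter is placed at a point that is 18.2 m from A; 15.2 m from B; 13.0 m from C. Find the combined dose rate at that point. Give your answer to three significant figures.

By superposition, sum each source's inverse-square contribution:
A: 388 × (2.96/18.2)² = 10.26 μSv/h
B: 28.4 × (1.67/15.2)² = 0.3428 μSv/h
C: 53.1 × (2.27/13.0)² = 1.619 μSv/h
Total = 10.26 + 0.3428 + 1.619 = 12.22 μSv/h.

12.2 μSv/h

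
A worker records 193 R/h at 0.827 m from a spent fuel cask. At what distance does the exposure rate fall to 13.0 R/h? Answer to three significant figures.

3.19 m

Intensity scales as (d₁/d₂)², so d₂ = d₁·√(I₁/I₂).
I₁/I₂ = 193/13.0 = 14.85, so d₂ = 0.827 × √14.85 = 3.187 m.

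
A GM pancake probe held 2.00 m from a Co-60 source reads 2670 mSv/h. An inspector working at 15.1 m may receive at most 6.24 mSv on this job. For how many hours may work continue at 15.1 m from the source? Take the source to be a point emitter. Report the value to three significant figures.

Since intensity falls as 1/r², rate at 15.1 m:
2670 × (2.00/15.1)² = 2670 × 0.01754 = 46.83 mSv/h.
Stay time = 6.24 mSv ÷ 46.83 mSv/h = 0.1332 h.

0.133 h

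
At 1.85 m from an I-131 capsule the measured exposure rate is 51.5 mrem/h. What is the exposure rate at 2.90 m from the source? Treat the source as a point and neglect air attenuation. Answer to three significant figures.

21.0 mrem/h

Since intensity falls as 1/r², scaling from 1.85 m to 2.90 m:
(1.85/2.90)² = 0.4070, so 51.5 × 0.4070 = 20.96 mrem/h.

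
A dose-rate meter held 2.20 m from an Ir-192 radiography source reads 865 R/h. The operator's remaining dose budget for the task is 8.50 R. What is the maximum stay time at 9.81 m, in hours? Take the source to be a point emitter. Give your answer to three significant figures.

0.195 h

Since intensity falls as 1/r², rate at 9.81 m:
(2.20/9.81)² = 0.05029, so 865 × 0.05029 = 43.50 R/h.
Stay time = 8.50 R ÷ 43.50 R/h = 0.1954 h.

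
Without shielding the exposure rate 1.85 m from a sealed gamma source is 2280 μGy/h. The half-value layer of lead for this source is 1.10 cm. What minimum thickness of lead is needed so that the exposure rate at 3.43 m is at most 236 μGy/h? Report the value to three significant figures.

At 3.43 m, distance alone gives (1.85/3.43)² = 0.2909, so 2280 × 0.2909 = 663.3 μGy/h.
Further attenuation needed: 663.3/236 = 2.811.
n = log₂(2.811) = 1.491 half-value layers.
Thickness = 1.491 × 1.10 cm = 1.640 cm.

1.64 cm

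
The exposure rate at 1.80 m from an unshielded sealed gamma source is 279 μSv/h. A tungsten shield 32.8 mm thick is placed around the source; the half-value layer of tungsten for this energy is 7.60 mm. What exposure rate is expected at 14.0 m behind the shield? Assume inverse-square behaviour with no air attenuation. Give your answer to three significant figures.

Distance alone: (1.80/14.0)² = 0.01653, so 279 × 0.01653 = 4.612 μSv/h.
Shield: 32.8/7.60 = 4.316 half-value layers → attenuation 2^(−4.316) = 0.05021.
Combined: 4.612 × 0.05021 = 0.2316 μSv/h.

0.232 μSv/h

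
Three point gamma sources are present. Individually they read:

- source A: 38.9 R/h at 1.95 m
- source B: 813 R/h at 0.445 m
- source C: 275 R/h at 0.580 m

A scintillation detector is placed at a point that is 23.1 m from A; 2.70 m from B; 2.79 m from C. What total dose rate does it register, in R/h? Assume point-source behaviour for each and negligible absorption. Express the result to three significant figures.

34.2 R/h

Each source contributes Iᵢ·(dᵢ/rᵢ)²; contributions add.
A: 38.9 × (1.95/23.1)² = 0.2772 R/h
B: 813 × (0.445/2.70)² = 22.08 R/h
C: 275 × (0.580/2.79)² = 11.88 R/h
Total = 0.2772 + 22.08 + 11.88 = 34.24 R/h.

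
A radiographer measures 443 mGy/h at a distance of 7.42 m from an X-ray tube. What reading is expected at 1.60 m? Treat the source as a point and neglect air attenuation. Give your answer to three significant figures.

9530 mGy/h

Applying the 1/r² law, the rate at 1.60 m is
443 × (7.42/1.60)² = 443 × 21.51 = 9529 mGy/h.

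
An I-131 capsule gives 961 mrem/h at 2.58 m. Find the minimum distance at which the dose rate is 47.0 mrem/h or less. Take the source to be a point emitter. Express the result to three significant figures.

11.7 m

Using I₁d₁² = I₂d₂², d₂ = d₁·√(I₁/I₂).
I₁/I₂ = 961/47.0 = 20.45, so d₂ = 2.58 × √20.45 = 11.67 m.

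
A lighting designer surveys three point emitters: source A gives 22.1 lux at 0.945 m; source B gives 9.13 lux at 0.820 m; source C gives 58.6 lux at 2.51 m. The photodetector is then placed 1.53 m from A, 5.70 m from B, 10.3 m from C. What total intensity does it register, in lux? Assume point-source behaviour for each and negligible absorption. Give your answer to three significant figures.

By superposition, sum each source's inverse-square contribution:
A: 22.1 × (0.945/1.53)² = 8.431 lux
B: 9.13 × (0.820/5.70)² = 0.1890 lux
C: 58.6 × (2.51/10.3)² = 3.480 lux
Total = 8.431 + 0.1890 + 3.480 = 12.10 lux.

12.1 lux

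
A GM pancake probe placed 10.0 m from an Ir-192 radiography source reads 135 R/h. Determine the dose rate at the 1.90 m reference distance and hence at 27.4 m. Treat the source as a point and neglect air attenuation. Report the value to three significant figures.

3740 R/h; 18.0 R/h

Applying the 1/r² law,
At 1.90 m: 135 × (10.0/1.90)² = 135 × 27.70 = 3740 R/h
At 27.4 m: 3740 × (1.90/27.4)² = 3740 × 0.004808 = 17.98 R/h.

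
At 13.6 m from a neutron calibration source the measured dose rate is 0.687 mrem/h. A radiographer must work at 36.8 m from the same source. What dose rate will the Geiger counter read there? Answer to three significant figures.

0.0938 mrem/h

Intensity scales as (d₁/d₂)², so scaling from 13.6 m to 36.8 m:
(13.6/36.8)² = 0.1366, so 0.687 × 0.1366 = 0.09384 mrem/h.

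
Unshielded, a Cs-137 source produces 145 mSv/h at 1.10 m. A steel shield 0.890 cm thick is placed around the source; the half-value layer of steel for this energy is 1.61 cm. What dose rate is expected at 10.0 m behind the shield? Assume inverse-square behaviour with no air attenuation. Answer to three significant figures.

Distance alone: 145 × (1.10/10.0)² = 145 × 0.01210 = 1.754 mSv/h.
Shield: 0.890/1.61 = 0.5528 half-value layers → attenuation 2^(−0.5528) = 0.6817.
Combined: 1.754 × 0.6817 = 1.196 mSv/h.

1.20 mSv/h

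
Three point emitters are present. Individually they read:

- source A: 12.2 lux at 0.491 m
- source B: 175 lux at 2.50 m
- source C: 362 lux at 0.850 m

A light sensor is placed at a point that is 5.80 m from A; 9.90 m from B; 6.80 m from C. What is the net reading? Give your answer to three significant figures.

Each source contributes Iᵢ·(dᵢ/rᵢ)²; contributions add.
A: 12.2 × (0.491/5.80)² = 0.08743 lux
B: 175 × (2.50/9.90)² = 11.16 lux
C: 362 × (0.850/6.80)² = 5.656 lux
Total = 0.08743 + 11.16 + 5.656 = 16.90 lux.

16.9 lux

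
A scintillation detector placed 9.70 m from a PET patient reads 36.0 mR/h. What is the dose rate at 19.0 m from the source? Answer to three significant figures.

9.38 mR/h

Applying the 1/r² law, scaling from 9.70 m to 19.0 m:
(9.70/19.0)² = 0.2606, so 36.0 × 0.2606 = 9.382 mR/h.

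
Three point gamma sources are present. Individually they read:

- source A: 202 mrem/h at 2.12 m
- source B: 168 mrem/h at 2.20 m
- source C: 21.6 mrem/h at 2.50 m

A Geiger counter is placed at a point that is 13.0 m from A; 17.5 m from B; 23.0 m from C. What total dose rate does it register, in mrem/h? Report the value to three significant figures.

Each source contributes Iᵢ·(dᵢ/rᵢ)²; contributions add.
A: 202 × (2.12/13.0)² = 5.372 mrem/h
B: 168 × (2.20/17.5)² = 2.655 mrem/h
C: 21.6 × (2.50/23.0)² = 0.2552 mrem/h
Total = 5.372 + 2.655 + 0.2552 = 8.282 mrem/h.

8.28 mrem/h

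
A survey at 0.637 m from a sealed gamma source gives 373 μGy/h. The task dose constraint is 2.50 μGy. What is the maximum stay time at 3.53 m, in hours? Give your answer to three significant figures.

Using I₁d₁² = I₂d₂², rate at 3.53 m:
(0.637/3.53)² = 0.03256, so 373 × 0.03256 = 12.14 μGy/h.
Stay time = 2.50 μGy ÷ 12.14 μGy/h = 0.2059 h.

0.206 h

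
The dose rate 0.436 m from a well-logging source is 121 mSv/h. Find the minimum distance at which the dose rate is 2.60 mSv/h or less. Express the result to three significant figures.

Since intensity falls as 1/r², d₂ = d₁·√(I₁/I₂).
I₁/I₂ = 121/2.60 = 46.54, so d₂ = 0.436 × √46.54 = 2.974 m.

2.97 m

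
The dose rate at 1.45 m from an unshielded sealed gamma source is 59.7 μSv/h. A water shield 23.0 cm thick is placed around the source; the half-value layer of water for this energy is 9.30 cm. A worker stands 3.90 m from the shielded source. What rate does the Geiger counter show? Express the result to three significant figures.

Distance alone: 59.7 × (1.45/3.90)² = 59.7 × 0.1382 = 8.251 μSv/h.
Shield: 23.0/9.30 = 2.473 half-value layers → attenuation 2^(−2.473) = 0.1801.
Combined: 8.251 × 0.1801 = 1.486 μSv/h.

1.49 μSv/h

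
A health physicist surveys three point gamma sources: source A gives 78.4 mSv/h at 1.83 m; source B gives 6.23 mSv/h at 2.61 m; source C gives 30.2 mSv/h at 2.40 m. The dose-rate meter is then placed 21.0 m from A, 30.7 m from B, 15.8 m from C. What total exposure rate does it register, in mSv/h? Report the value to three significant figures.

1.34 mSv/h

Each source contributes Iᵢ·(dᵢ/rᵢ)²; contributions add.
A: 78.4 × (1.83/21.0)² = 0.5954 mSv/h
B: 6.23 × (2.61/30.7)² = 0.04503 mSv/h
C: 30.2 × (2.40/15.8)² = 0.6968 mSv/h
Total = 0.5954 + 0.04503 + 0.6968 = 1.337 mSv/h.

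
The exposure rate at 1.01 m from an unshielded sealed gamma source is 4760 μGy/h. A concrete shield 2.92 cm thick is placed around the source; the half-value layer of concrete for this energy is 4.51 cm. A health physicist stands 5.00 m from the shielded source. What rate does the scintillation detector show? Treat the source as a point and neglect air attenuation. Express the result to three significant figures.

124 μGy/h

Distance alone: (1.01/5.00)² = 0.04080, so 4760 × 0.04080 = 194.2 μGy/h.
Shield: 2.92/4.51 = 0.6475 half-value layers → attenuation 2^(−0.6475) = 0.6384.
Combined: 194.2 × 0.6384 = 124.0 μGy/h.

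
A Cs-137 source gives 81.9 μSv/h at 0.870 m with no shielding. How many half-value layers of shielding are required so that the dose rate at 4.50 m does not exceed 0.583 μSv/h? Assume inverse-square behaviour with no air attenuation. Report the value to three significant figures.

At 4.50 m, distance alone gives (0.870/4.50)² = 0.03738, so 81.9 × 0.03738 = 3.061 μSv/h.
Further attenuation needed: 3.061/0.583 = 5.250.
n = log₂(5.250) = 2.392 half-value layers.

2.39 half-value layers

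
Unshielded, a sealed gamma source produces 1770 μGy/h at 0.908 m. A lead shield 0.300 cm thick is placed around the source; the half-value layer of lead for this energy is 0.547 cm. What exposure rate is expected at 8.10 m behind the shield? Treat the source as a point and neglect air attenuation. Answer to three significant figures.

15.2 μGy/h

Distance alone: (0.908/8.10)² = 0.01257, so 1770 × 0.01257 = 22.25 μGy/h.
Shield: 0.300/0.547 = 0.5484 half-value layers → attenuation 2^(−0.5484) = 0.6838.
Combined: 22.25 × 0.6838 = 15.21 μGy/h.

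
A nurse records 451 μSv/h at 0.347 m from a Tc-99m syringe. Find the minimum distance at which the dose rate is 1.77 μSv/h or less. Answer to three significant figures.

5.54 m

Using I₁d₁² = I₂d₂², d₂ = d₁·√(I₁/I₂).
I₁/I₂ = 451/1.77 = 254.8, so d₂ = 0.347 × √254.8 = 5.539 m.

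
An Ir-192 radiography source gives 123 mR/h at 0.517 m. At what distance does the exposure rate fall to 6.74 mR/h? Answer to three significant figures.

Using I₁d₁² = I₂d₂², d₂ = d₁·√(I₁/I₂).
I₁/I₂ = 123/6.74 = 18.25, so d₂ = 0.517 × √18.25 = 2.209 m.

2.21 m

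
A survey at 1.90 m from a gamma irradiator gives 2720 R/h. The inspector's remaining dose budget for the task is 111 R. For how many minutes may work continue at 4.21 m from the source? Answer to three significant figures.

Applying the 1/r² law, rate at 4.21 m:
2720 × (1.90/4.21)² = 2720 × 0.2037 = 554.1 R/h.
Stay time = 111 R ÷ 554.1 R/h = 0.2003 h = 12.02 min.

12.0 min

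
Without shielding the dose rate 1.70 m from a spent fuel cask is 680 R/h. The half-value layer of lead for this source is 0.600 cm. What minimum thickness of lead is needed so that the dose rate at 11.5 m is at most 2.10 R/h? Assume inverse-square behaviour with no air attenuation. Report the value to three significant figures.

1.69 cm

At 11.5 m, distance alone gives 680 × (1.70/11.5)² = 680 × 0.02185 = 14.86 R/h.
Further attenuation needed: 14.86/2.10 = 7.076.
n = log₂(7.076) = 2.823 half-value layers.
Thickness = 2.823 × 0.600 cm = 1.694 cm.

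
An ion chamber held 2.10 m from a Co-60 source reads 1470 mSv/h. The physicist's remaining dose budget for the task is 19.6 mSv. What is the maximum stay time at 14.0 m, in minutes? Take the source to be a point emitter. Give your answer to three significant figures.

Since intensity falls as 1/r², rate at 14.0 m:
(2.10/14.0)² = 0.02250, so 1470 × 0.02250 = 33.07 mSv/h.
Stay time = 19.6 mSv ÷ 33.07 mSv/h = 0.5927 h = 35.56 min.

35.6 min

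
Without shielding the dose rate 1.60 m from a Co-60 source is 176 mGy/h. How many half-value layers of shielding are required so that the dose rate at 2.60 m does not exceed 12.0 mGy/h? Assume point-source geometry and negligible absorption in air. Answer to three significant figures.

At 2.60 m, distance alone gives (1.60/2.60)² = 0.3787, so 176 × 0.3787 = 66.65 mGy/h.
Further attenuation needed: 66.65/12.0 = 5.554.
n = log₂(5.554) = 2.474 half-value layers.

2.47 half-value layers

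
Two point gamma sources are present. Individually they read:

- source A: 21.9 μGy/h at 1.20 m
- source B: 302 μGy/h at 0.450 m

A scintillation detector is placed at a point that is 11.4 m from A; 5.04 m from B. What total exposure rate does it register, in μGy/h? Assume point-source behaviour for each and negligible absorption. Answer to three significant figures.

2.65 μGy/h

By superposition, sum each source's inverse-square contribution:
A: 21.9 × (1.20/11.4)² = 0.2427 μGy/h
B: 302 × (0.450/5.04)² = 2.408 μGy/h
Total = 0.2427 + 2.408 = 2.651 μGy/h.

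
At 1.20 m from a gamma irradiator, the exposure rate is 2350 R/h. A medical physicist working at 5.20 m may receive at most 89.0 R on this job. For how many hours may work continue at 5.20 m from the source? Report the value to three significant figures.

Using I₁d₁² = I₂d₂², rate at 5.20 m:
2350 × (1.20/5.20)² = 2350 × 0.05325 = 125.1 R/h.
Stay time = 89.0 R ÷ 125.1 R/h = 0.7114 h.

0.711 h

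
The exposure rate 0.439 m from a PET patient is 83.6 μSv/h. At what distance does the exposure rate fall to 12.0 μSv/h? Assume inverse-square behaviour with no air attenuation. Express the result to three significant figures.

1.16 m

Using I₁d₁² = I₂d₂², d₂ = d₁·√(I₁/I₂).
I₁/I₂ = 83.6/12.0 = 6.967, so d₂ = 0.439 × √6.967 = 1.159 m.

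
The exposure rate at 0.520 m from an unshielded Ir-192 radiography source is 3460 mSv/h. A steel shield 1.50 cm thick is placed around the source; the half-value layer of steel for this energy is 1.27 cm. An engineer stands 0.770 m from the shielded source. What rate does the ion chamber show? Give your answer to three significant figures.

696 mSv/h

Distance alone: 3460 × (0.520/0.770)² = 3460 × 0.4561 = 1578 mSv/h.
Shield: 1.50/1.27 = 1.181 half-value layers → attenuation 2^(−1.181) = 0.4410.
Combined: 1578 × 0.4410 = 695.9 mSv/h.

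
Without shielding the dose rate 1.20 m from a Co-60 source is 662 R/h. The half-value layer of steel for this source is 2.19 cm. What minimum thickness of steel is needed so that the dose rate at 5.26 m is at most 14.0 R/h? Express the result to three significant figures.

2.85 cm

At 5.26 m, distance alone gives (1.20/5.26)² = 0.05205, so 662 × 0.05205 = 34.46 R/h.
Further attenuation needed: 34.46/14.0 = 2.461.
n = log₂(2.461) = 1.299 half-value layers.
Thickness = 1.299 × 2.19 cm = 2.845 cm.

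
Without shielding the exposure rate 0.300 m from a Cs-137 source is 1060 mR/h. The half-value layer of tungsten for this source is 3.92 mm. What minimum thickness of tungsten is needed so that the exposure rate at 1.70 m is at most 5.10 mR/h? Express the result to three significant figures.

10.6 mm

At 1.70 m, distance alone gives (0.300/1.70)² = 0.03114, so 1060 × 0.03114 = 33.01 mR/h.
Further attenuation needed: 33.01/5.10 = 6.473.
n = log₂(6.473) = 2.694 half-value layers.
Thickness = 2.694 × 3.92 mm = 10.56 mm.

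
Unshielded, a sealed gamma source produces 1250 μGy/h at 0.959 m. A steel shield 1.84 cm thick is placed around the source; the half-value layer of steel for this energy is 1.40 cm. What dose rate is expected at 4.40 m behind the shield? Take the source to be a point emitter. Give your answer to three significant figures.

Distance alone: 1250 × (0.959/4.40)² = 1250 × 0.04750 = 59.38 μGy/h.
Shield: 1.84/1.40 = 1.314 half-value layers → attenuation 2^(−1.314) = 0.4022.
Combined: 59.38 × 0.4022 = 23.88 μGy/h.

23.9 μGy/h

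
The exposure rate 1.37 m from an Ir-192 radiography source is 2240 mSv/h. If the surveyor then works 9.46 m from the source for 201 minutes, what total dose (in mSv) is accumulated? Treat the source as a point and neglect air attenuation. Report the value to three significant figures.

157 mSv

Intensity scales as (d₁/d₂)², so rate at 9.46 m:
2240 × (1.37/9.46)² = 2240 × 0.02097 = 46.97 mSv/h.
Dose = rate × time = 46.97 mSv/h × 3.350 h = 157.3 mSv.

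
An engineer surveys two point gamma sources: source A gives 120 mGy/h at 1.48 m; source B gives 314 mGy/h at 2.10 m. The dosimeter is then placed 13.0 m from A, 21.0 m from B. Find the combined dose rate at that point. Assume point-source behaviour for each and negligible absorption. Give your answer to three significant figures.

By superposition, sum each source's inverse-square contribution:
A: 120 × (1.48/13.0)² = 1.555 mGy/h
B: 314 × (2.10/21.0)² = 3.140 mGy/h
Total = 1.555 + 3.140 = 4.695 mGy/h.

4.70 mGy/h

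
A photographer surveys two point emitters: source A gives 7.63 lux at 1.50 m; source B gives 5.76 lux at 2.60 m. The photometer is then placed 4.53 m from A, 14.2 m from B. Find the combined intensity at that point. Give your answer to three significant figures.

By superposition, sum each source's inverse-square contribution:
A: 7.63 × (1.50/4.53)² = 0.8366 lux
B: 5.76 × (2.60/14.2)² = 0.1931 lux
Total = 0.8366 + 0.1931 = 1.030 lux.

1.03 lux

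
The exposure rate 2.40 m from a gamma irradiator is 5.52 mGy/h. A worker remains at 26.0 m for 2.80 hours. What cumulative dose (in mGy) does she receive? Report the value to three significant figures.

0.132 mGy

Intensity scales as (d₁/d₂)², so rate at 26.0 m:
(2.40/26.0)² = 0.008521, so 5.52 × 0.008521 = 0.04704 mGy/h.
Dose = rate × time = 0.04704 mGy/h × 2.800 h = 0.1317 mGy.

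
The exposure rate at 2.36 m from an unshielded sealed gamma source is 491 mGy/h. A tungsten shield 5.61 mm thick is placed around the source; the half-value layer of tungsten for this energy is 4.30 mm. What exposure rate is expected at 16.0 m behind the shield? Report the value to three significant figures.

4.32 mGy/h

Distance alone: 491 × (2.36/16.0)² = 491 × 0.02176 = 10.68 mGy/h.
Shield: 5.61/4.30 = 1.305 half-value layers → attenuation 2^(−1.305) = 0.4047.
Combined: 10.68 × 0.4047 = 4.322 mGy/h.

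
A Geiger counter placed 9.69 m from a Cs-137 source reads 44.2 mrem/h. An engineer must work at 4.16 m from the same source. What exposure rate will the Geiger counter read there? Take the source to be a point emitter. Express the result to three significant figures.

240 mrem/h

Intensity scales as (d₁/d₂)², so scaling from 9.69 m to 4.16 m:
44.2 × (9.69/4.16)² = 44.2 × 5.426 = 239.8 mrem/h.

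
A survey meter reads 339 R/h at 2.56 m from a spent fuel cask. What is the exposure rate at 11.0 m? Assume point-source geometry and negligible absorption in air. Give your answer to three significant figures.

Since intensity falls as 1/r², the rate at 11.0 m is
(2.56/11.0)² = 0.05416, so 339 × 0.05416 = 18.36 R/h.

18.4 R/h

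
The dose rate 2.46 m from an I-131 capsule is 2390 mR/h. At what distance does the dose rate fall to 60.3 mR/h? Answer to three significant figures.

15.5 m

Using I₁d₁² = I₂d₂², d₂ = d₁·√(I₁/I₂).
I₁/I₂ = 2390/60.3 = 39.64, so d₂ = 2.46 × √39.64 = 15.49 m.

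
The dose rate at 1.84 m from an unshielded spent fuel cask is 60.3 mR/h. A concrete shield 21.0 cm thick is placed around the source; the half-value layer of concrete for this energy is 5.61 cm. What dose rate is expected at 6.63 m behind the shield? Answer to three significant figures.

0.347 mR/h

Distance alone: 60.3 × (1.84/6.63)² = 60.3 × 0.07702 = 4.644 mR/h.
Shield: 21.0/5.61 = 3.743 half-value layers → attenuation 2^(−3.743) = 0.07469.
Combined: 4.644 × 0.07469 = 0.3469 mR/h.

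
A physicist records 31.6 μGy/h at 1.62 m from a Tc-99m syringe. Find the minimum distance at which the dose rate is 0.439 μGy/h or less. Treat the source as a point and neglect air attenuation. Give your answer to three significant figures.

Intensity scales as (d₁/d₂)², so d₂ = d₁·√(I₁/I₂).
I₁/I₂ = 31.6/0.439 = 71.98, so d₂ = 1.62 × √71.98 = 13.74 m.

13.7 m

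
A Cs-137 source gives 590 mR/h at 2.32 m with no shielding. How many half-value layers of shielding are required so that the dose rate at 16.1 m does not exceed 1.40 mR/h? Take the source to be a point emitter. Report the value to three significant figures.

At 16.1 m, distance alone gives 590 × (2.32/16.1)² = 590 × 0.02076 = 12.25 mR/h.
Further attenuation needed: 12.25/1.40 = 8.750.
n = log₂(8.750) = 3.129 half-value layers.

3.13 half-value layers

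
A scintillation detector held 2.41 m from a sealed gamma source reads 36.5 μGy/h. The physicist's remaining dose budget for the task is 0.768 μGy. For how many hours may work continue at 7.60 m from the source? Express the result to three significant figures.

Intensity scales as (d₁/d₂)², so rate at 7.60 m:
36.5 × (2.41/7.60)² = 36.5 × 0.1006 = 3.672 μGy/h.
Stay time = 0.768 μGy ÷ 3.672 μGy/h = 0.2092 h.

0.209 h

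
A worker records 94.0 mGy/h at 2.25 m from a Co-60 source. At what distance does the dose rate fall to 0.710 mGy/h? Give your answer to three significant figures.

Applying the 1/r² law, d₂ = d₁·√(I₁/I₂).
I₁/I₂ = 94.0/0.710 = 132.4, so d₂ = 2.25 × √132.4 = 25.89 m.

25.9 m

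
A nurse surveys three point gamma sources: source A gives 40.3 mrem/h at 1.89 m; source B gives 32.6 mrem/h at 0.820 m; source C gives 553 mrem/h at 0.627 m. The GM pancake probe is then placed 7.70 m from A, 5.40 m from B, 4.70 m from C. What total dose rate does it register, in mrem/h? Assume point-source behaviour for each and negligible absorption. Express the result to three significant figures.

By superposition, sum each source's inverse-square contribution:
A: 40.3 × (1.89/7.70)² = 2.428 mrem/h
B: 32.6 × (0.820/5.40)² = 0.7517 mrem/h
C: 553 × (0.627/4.70)² = 9.842 mrem/h
Total = 2.428 + 0.7517 + 9.842 = 13.02 mrem/h.

13.0 mrem/h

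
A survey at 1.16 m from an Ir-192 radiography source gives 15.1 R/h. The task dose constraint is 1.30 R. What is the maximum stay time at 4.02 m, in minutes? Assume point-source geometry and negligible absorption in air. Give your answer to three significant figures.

62.0 min

Since intensity falls as 1/r², rate at 4.02 m:
15.1 × (1.16/4.02)² = 15.1 × 0.08327 = 1.257 R/h.
Stay time = 1.30 R ÷ 1.257 R/h = 1.034 h = 62.04 min.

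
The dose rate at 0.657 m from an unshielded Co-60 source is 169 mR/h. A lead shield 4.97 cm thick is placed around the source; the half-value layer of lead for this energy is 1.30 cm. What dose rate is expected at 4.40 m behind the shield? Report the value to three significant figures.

Distance alone: (0.657/4.40)² = 0.02230, so 169 × 0.02230 = 3.769 mR/h.
Shield: 4.97/1.30 = 3.823 half-value layers → attenuation 2^(−3.823) = 0.07066.
Combined: 3.769 × 0.07066 = 0.2663 mR/h.

0.266 mR/h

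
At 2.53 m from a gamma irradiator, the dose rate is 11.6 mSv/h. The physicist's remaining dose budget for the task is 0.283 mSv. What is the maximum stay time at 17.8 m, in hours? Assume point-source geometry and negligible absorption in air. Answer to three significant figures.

1.21 h

Intensity scales as (d₁/d₂)², so rate at 17.8 m:
(2.53/17.8)² = 0.02020, so 11.6 × 0.02020 = 0.2343 mSv/h.
Stay time = 0.283 mSv ÷ 0.2343 mSv/h = 1.208 h.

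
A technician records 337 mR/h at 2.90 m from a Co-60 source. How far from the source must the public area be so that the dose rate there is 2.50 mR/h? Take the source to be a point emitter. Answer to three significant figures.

By the inverse-square law, d₂ = d₁·√(I₁/I₂).
I₁/I₂ = 337/2.50 = 134.8, so d₂ = 2.90 × √134.8 = 33.67 m.

33.7 m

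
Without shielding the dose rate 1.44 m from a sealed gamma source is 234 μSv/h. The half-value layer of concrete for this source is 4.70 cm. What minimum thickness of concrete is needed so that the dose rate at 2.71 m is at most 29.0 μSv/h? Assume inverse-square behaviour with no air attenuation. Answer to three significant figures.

5.58 cm

At 2.71 m, distance alone gives 234 × (1.44/2.71)² = 234 × 0.2823 = 66.06 μSv/h.
Further attenuation needed: 66.06/29.0 = 2.278.
n = log₂(2.278) = 1.188 half-value layers.
Thickness = 1.188 × 4.70 cm = 5.584 cm.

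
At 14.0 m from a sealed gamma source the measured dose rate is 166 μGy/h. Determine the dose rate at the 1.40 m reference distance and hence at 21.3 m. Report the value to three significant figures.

16600 μGy/h; 71.7 μGy/h

Intensity scales as (d₁/d₂)², so
At 1.40 m: 166 × (14.0/1.40)² = 166 × 100.0 = 16600 μGy/h
At 21.3 m: 16600 × (1.40/21.3)² = 16600 × 0.004320 = 71.71 μGy/h.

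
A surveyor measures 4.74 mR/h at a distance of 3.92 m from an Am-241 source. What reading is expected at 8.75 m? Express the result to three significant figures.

0.951 mR/h

Applying the 1/r² law, the rate at 8.75 m is
4.74 × (3.92/8.75)² = 4.74 × 0.2007 = 0.9513 mR/h.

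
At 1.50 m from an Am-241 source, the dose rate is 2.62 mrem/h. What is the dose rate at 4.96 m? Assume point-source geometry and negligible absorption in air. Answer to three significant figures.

Since intensity falls as 1/r², the rate at 4.96 m is
(1.50/4.96)² = 0.09146, so 2.62 × 0.09146 = 0.2396 mrem/h.

0.240 mrem/h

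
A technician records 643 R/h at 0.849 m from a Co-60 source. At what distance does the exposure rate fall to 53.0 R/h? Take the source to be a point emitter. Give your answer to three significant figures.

Since intensity falls as 1/r², d₂ = d₁·√(I₁/I₂).
I₁/I₂ = 643/53.0 = 12.13, so d₂ = 0.849 × √12.13 = 2.957 m.

2.96 m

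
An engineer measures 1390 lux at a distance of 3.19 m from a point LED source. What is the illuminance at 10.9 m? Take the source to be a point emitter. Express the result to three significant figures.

119 lux

By the inverse-square law, the rate at 10.9 m is
1390 × (3.19/10.9)² = 1390 × 0.08565 = 119.1 lux.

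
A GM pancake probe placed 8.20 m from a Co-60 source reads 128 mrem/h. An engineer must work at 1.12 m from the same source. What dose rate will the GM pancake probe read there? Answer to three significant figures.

By the inverse-square law, scaling from 8.20 m to 1.12 m:
128 × (8.20/1.12)² = 128 × 53.60 = 6861 mrem/h.

6860 mrem/h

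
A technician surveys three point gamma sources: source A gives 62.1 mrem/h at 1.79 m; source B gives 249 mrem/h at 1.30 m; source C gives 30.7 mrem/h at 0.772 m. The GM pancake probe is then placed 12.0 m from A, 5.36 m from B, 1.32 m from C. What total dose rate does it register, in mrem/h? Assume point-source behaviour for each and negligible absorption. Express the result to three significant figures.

26.5 mrem/h

By superposition, sum each source's inverse-square contribution:
A: 62.1 × (1.79/12.0)² = 1.382 mrem/h
B: 249 × (1.30/5.36)² = 14.65 mrem/h
C: 30.7 × (0.772/1.32)² = 10.50 mrem/h
Total = 1.382 + 14.65 + 10.50 = 26.53 mrem/h.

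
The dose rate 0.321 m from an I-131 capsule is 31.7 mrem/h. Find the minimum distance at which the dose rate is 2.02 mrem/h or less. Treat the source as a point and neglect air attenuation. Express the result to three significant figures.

1.27 m

Intensity scales as (d₁/d₂)², so d₂ = d₁·√(I₁/I₂).
I₁/I₂ = 31.7/2.02 = 15.69, so d₂ = 0.321 × √15.69 = 1.272 m.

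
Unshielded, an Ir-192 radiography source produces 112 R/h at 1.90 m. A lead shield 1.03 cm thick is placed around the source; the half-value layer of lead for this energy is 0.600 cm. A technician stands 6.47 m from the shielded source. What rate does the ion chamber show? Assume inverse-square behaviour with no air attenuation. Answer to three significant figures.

2.94 R/h

Distance alone: (1.90/6.47)² = 0.08624, so 112 × 0.08624 = 9.659 R/h.
Shield: 1.03/0.600 = 1.717 half-value layers → attenuation 2^(−1.717) = 0.3042.
Combined: 9.659 × 0.3042 = 2.938 R/h.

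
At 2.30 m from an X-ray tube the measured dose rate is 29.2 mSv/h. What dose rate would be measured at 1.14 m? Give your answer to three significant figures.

Using I₁d₁² = I₂d₂², scaling from 2.30 m to 1.14 m:
(2.30/1.14)² = 4.070, so 29.2 × 4.070 = 118.8 mSv/h.

119 mSv/h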